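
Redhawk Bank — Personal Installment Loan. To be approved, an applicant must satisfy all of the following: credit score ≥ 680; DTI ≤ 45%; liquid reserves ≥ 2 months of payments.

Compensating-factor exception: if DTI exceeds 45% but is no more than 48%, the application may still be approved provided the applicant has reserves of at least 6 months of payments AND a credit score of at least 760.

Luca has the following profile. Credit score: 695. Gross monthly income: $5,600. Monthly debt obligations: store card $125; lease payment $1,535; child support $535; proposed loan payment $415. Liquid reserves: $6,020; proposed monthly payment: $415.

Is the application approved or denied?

Credit score 695 ≥ 680 (meets base)
Total debts = (125 + 1,535 + 535 + 415) = 2,610. DTI = 2,610/5,600 = 46.6% > 45% — standard DTI limit exceeded.
Reserves: 6,020 ÷ 415 = 14.5 months (meets 2-month minimum)
DTI 46.6% is within the 45%–48% exception band; checking compensating factors.
Reserves 14.5 ≥ 6 months; credit score 695 < 760.
Compensating-factor requirement not fully met.

Denied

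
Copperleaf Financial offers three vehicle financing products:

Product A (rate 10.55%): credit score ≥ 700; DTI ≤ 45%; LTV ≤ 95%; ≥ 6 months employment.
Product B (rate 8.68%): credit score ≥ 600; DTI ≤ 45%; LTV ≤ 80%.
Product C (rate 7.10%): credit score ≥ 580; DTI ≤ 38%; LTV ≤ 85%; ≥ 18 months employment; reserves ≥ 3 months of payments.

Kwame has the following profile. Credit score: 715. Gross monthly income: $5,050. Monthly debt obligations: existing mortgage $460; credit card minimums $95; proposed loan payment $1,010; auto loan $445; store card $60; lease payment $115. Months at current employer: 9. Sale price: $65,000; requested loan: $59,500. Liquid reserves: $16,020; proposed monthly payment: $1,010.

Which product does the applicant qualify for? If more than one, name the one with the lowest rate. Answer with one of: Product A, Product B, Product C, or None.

Product A

Total debts = (460 + 95 + 1,010 + 445 + 60 + 115) = 2,185; DTI = 2,185/5,050 = 43.3%.
LTV = 59,500/65,000 = 91.5%.
Reserves = 16,020/1,010 = 15.9 months.
Product A: score 715 ≥ 700; DTI 43.3% ≤ 45%; LTV 91.5% ≤ 95%; employment 9 ≥ 6 mo → qualifies.
Product B: score 715 ≥ 600; DTI 43.3% ≤ 45%; LTV 91.5% > 80% → does not qualify.
Product C: score 715 ≥ 580; DTI 43.3% > 38%; LTV 91.5% > 85%; employment 9 < 18 mo; reserves 15.9 ≥ 3 mo → does not qualify.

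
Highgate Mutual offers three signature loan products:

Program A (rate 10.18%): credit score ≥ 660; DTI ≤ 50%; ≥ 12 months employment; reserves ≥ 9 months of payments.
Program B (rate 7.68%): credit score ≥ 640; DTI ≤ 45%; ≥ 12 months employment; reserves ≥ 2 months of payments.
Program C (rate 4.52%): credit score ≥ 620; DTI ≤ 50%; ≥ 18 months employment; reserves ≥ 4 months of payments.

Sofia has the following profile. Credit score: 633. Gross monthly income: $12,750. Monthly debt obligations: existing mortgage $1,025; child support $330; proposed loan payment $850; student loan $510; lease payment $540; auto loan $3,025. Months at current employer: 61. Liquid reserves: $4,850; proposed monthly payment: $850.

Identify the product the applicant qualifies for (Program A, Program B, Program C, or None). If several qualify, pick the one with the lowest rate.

Program C

Total debts = (1,025 + 330 + 850 + 510 + 540 + 3,025) = 6,280; DTI = 6,280/12,750 = 49.3%.
Reserves = 4,850/850 = 5.7 months.
Program A: score 633 < 660; DTI 49.3% ≤ 50%; employment 61 ≥ 12 mo; reserves 5.7 < 9 mo → does not qualify.
Program B: score 633 < 640; DTI 49.3% > 45%; employment 61 ≥ 12 mo; reserves 5.7 ≥ 2 mo → does not qualify.
Program C: score 633 ≥ 620; DTI 49.3% ≤ 50%; employment 61 ≥ 18 mo; reserves 5.7 ≥ 4 mo → qualifies.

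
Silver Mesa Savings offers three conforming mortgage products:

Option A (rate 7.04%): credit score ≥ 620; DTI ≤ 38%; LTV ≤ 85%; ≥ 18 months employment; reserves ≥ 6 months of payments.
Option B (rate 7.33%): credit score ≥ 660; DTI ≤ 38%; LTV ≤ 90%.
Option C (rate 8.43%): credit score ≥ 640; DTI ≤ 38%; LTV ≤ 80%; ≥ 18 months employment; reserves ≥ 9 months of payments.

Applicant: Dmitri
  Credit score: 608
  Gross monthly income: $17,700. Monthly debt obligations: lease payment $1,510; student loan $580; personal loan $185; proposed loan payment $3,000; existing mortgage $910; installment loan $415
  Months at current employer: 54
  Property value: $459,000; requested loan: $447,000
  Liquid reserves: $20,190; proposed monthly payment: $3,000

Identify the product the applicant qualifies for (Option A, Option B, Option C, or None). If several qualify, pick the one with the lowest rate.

Total debts = (1,510 + 580 + 185 + 3,000 + 910 + 415) = 6,600; DTI = 6,600/17,700 = 37.3%.
LTV = 447,000/459,000 = 97.4%.
Reserves = 20,190/3,000 = 6.7 months.
Option A: score 608 < 620; DTI 37.3% ≤ 38%; LTV 97.4% > 85%; employment 54 ≥ 18 mo; reserves 6.7 ≥ 6 mo → does not qualify.
Option B: score 608 < 660; DTI 37.3% ≤ 38%; LTV 97.4% > 90% → does not qualify.
Option C: score 608 < 640; DTI 37.3% ≤ 38%; LTV 97.4% > 80%; employment 54 ≥ 18 mo; reserves 6.7 < 9 mo → does not qualify.

None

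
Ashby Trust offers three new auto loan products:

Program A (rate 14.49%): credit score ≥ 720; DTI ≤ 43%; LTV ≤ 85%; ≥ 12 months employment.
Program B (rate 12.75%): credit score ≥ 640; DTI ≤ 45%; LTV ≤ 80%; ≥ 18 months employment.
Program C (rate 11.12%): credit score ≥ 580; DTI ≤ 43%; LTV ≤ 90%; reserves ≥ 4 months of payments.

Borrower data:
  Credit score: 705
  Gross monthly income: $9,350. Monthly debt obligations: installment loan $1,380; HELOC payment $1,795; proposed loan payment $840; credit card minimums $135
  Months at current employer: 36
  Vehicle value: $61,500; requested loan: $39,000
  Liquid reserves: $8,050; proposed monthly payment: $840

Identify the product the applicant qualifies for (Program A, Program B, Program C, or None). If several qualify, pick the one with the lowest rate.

Program B

Total debts = (1,380 + 1,795 + 840 + 135) = 4,150; DTI = 4,150/9,350 = 44.4%.
LTV = 39,000/61,500 = 63.4%.
Reserves = 8,050/840 = 9.6 months.
Program A: score 705 < 720; DTI 44.4% > 43%; LTV 63.4% ≤ 85%; employment 36 ≥ 12 mo → does not qualify.
Program B: score 705 ≥ 640; DTI 44.4% ≤ 45%; LTV 63.4% ≤ 80%; employment 36 ≥ 18 mo → qualifies.
Program C: score 705 ≥ 580; DTI 44.4% > 43%; LTV 63.4% ≤ 90%; reserves 9.6 ≥ 4 mo → does not qualify.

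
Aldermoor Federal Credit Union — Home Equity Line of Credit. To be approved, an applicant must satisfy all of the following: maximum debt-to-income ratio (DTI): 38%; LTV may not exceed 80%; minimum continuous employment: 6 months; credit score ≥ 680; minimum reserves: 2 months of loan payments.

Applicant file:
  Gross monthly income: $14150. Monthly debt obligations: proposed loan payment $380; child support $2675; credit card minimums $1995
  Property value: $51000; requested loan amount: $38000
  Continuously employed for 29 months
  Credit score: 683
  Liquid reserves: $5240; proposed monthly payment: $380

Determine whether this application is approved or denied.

Approved

Total monthly debts = (380 + 2,675 + 1,995) = 5,050. DTI = 5,050/14,150 = 35.7% ≤ 38%
Loan-to-value = 38,000/51,000 = 74.5% — pass (80% max)
Employment 29 ≥ 6 months
Credit score 683 ≥ 680 (meets)
Reserves: 5,240 ÷ 380 = 13.8 months (meets 2-month minimum)
All criteria satisfied.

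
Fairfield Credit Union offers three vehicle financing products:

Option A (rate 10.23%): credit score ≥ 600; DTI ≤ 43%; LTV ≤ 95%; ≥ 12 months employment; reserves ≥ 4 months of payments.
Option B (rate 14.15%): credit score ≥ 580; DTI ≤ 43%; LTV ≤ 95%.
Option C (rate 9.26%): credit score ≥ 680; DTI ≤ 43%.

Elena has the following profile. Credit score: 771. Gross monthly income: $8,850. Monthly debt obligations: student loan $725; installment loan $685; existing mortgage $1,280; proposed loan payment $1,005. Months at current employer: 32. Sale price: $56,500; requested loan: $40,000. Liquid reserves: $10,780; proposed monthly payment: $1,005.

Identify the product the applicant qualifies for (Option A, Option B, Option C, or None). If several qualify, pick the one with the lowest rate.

Total debts = (725 + 685 + 1,280 + 1,005) = 3,695; DTI = 3,695/8,850 = 41.8%.
LTV = 40,000/56,500 = 70.8%.
Reserves = 10,780/1,005 = 10.7 months.
Option A: score 771 ≥ 600; DTI 41.8% ≤ 43%; LTV 70.8% ≤ 95%; employment 32 ≥ 12 mo; reserves 10.7 ≥ 4 mo → qualifies.
Option B: score 771 ≥ 580; DTI 41.8% ≤ 43%; LTV 70.8% ≤ 95% → qualifies.
Option C: score 771 ≥ 680; DTI 41.8% ≤ 43% → qualifies.
Qualifying: Option A, Option B, Option C. Lowest rate is 9.26% → Option C.

Option C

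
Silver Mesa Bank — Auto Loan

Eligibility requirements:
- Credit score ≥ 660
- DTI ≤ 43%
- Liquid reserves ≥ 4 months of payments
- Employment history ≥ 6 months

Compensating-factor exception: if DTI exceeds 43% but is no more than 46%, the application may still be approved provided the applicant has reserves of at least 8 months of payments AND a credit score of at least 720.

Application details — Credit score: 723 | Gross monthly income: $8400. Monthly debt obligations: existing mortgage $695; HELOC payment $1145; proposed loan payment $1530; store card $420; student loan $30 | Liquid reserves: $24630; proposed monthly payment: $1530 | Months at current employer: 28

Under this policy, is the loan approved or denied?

Credit score 723 ≥ 660 (meets base)
Total debts = (695 + 1,145 + 1,530 + 420 + 30) = 3,820. DTI = 3,820/8,400 = 45.5% > 43% — standard DTI limit exceeded.
Liquid reserves cover 24,630/1,530 = 16.1 months — ≥ 4 required
Employment 28 ≥ 6 months
45.5% falls in the override range (43%–46%), so the compensating-factor test applies.
Reserves 16.1 ≥ 8 months; credit score 723 ≥ 720.
Both compensating conditions met → exception applies.

Approved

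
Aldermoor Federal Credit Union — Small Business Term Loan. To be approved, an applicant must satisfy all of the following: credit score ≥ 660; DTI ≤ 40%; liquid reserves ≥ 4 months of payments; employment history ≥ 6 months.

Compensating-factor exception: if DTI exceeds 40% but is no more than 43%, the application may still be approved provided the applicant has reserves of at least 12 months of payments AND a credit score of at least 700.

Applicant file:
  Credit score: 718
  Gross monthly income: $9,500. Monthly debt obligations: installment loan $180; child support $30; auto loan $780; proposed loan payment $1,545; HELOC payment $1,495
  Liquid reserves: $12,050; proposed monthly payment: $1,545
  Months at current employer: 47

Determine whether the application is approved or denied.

Denied

Credit score 718 ≥ 660 (meets base)
Total debts = (180 + 30 + 780 + 1,545 + 1,495) = 4,030. DTI: 4,030 ÷ 9,500 = 42.4%, over the 40% base limit.
Liquid reserves cover 12,050/1,545 = 7.8 months — ≥ 4 required
Employment 47 ≥ 6 months
DTI 42.4% is within the 40%–43% exception band; checking compensating factors.
Override check — reserves: 7.8 mo (short of 12); score: 718 (ok).
Override conditions not both satisfied; exception does not apply.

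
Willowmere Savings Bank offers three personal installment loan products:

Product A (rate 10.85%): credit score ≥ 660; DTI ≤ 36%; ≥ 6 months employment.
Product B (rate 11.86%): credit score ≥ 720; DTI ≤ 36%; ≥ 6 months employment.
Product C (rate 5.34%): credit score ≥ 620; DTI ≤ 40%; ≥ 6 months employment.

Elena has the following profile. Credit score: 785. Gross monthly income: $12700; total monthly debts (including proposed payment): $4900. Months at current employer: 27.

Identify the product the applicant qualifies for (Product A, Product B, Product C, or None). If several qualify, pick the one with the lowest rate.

Product C

DTI = 4,900/12,700 = 38.6%.
Product A: score 785 ≥ 660; DTI 38.6% > 36%; employment 27 ≥ 6 mo → does not qualify.
Product B: score 785 ≥ 720; DTI 38.6% > 36%; employment 27 ≥ 6 mo → does not qualify.
Product C: score 785 ≥ 620; DTI 38.6% ≤ 40%; employment 27 ≥ 6 mo → qualifies.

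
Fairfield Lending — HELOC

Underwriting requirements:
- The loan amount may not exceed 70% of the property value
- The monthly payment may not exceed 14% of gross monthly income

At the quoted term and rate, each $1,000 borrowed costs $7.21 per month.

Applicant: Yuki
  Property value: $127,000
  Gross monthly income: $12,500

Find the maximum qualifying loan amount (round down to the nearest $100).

Payment cap: 14% × $12,500 = $1,750/month.
At $7.21 per $1,000, that supports 1,750/7.21 × 1,000 ≈ $242,718 → $242,700.
LTV cap: 70% × $127,000 = $88,900 → $88,900.
Binding constraint: loan-to-value.

$88,900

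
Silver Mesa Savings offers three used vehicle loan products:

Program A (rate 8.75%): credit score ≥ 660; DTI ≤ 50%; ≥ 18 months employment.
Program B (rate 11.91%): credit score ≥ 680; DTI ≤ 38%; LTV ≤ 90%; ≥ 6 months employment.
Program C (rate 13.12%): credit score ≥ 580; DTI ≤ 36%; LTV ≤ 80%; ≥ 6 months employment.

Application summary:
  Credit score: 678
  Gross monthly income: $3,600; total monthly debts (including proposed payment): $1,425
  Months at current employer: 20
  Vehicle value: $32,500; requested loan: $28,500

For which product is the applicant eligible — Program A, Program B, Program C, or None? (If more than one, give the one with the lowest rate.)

Program A

DTI = 1,425/3,600 = 39.6%.
LTV = 28,500/32,500 = 87.7%.
Program A: score 678 ≥ 660; DTI 39.6% ≤ 50%; employment 20 ≥ 18 mo → qualifies.
Program B: score 678 < 680; DTI 39.6% > 38%; LTV 87.7% ≤ 90%; employment 20 ≥ 6 mo → does not qualify.
Program C: score 678 ≥ 580; DTI 39.6% > 36%; LTV 87.7% > 80%; employment 20 ≥ 6 mo → does not qualify.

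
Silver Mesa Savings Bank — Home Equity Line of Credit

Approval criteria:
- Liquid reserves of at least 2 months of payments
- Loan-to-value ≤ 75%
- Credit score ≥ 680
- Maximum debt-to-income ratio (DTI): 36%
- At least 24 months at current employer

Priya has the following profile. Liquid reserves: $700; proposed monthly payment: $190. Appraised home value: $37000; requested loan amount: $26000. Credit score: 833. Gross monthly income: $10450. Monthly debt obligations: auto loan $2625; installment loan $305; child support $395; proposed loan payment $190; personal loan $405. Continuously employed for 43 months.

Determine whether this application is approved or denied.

Denied

Reserves = 700/190 = 3.7 months ≥ 2
LTV: 26,000 ÷ 37,000 = 70.3%, within 75% cap
Credit score 833 ≥ 680 (meets)
Total monthly debts = (2,625 + 305 + 395 + 190 + 405) = 3,920. Debt-to-income = 3,920/10,450 = 37.5% — over 36% limit
Employment 43 ≥ 24 months
Fails on DTI.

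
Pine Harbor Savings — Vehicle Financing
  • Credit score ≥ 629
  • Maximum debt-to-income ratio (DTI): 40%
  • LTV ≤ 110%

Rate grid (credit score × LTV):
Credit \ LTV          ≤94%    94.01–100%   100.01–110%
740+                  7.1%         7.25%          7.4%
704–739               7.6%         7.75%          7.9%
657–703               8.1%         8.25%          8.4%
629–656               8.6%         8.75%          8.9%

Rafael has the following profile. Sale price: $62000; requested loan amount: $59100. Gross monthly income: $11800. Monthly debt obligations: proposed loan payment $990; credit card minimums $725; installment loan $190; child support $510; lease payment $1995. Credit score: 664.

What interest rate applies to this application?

Credit score 664 ≥ 629; Total monthly debts = (990 + 725 + 190 + 510 + 1,995) = 4,410. DTI = 4,410/11,800 = 37.4% ≤ 40%
LTV: 59,100 ÷ 62,000 = 95.3%, within 110% cap
Row: 664 falls in 657–703. Column: 95.3% falls in 94.01–100%. Rate = 8.25%.

8.25%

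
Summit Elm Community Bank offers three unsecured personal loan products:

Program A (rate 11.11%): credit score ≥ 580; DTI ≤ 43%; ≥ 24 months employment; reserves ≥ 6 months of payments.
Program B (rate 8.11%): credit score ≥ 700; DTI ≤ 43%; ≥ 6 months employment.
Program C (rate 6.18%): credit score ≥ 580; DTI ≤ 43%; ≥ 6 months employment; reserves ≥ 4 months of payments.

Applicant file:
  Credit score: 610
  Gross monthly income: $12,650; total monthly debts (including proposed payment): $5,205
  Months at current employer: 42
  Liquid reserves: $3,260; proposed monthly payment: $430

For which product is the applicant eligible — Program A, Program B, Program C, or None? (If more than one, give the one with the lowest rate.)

DTI = 5,205/12,650 = 41.1%.
Reserves = 3,260/430 = 7.6 months.
Program A: score 610 ≥ 580; DTI 41.1% ≤ 43%; employment 42 ≥ 24 mo; reserves 7.6 ≥ 6 mo → qualifies.
Program B: score 610 < 700; DTI 41.1% ≤ 43%; employment 42 ≥ 6 mo → does not qualify.
Program C: score 610 ≥ 580; DTI 41.1% ≤ 43%; employment 42 ≥ 6 mo; reserves 7.6 ≥ 4 mo → qualifies.
Qualifying: Program A, Program C. Lowest rate is 6.18% → Program C.

Program C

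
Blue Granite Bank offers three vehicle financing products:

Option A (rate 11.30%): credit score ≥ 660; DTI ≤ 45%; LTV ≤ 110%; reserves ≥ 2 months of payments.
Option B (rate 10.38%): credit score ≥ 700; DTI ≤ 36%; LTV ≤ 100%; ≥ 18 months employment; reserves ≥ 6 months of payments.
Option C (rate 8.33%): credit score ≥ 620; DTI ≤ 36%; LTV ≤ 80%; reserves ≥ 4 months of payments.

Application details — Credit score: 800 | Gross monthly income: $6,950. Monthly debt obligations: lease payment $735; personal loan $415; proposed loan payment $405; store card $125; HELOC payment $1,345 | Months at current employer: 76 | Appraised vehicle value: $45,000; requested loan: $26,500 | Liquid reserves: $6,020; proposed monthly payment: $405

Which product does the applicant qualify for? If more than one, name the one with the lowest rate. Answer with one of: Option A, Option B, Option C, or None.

Total debts = (735 + 415 + 405 + 125 + 1,345) = 3,025; DTI = 3,025/6,950 = 43.5%.
LTV = 26,500/45,000 = 58.9%.
Reserves = 6,020/405 = 14.9 months.
Option A: score 800 ≥ 660; DTI 43.5% ≤ 45%; LTV 58.9% ≤ 110%; reserves 14.9 ≥ 2 mo → qualifies.
Option B: score 800 ≥ 700; DTI 43.5% > 36%; LTV 58.9% ≤ 100%; employment 76 ≥ 18 mo; reserves 14.9 ≥ 6 mo → does not qualify.
Option C: score 800 ≥ 620; DTI 43.5% > 36%; LTV 58.9% ≤ 80%; reserves 14.9 ≥ 4 mo → does not qualify.

Option A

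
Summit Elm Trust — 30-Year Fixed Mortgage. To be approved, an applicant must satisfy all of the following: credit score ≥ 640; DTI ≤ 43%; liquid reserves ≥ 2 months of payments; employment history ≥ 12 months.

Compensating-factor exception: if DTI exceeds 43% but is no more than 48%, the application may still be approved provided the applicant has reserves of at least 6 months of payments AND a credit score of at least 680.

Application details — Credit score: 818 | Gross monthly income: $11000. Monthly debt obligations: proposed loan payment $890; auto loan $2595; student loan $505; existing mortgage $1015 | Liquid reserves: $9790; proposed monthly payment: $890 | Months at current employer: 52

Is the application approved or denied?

Approved

Credit score 818 ≥ 640 (meets base)
Total debts = (890 + 2,595 + 505 + 1,015) = 5,005. DTI: 5,005 ÷ 11,000 = 45.5%, over the 43% base limit.
Reserves: 9,790 ÷ 890 = 11.0 months (meets 2-month minimum)
Employment 52 ≥ 12 months
45.5% falls in the override range (43%–48%), so the compensating-factor test applies.
Override check — reserves: 11.0 mo (ok); score: 818 (ok).
Both override conditions satisfied; DTI exception granted.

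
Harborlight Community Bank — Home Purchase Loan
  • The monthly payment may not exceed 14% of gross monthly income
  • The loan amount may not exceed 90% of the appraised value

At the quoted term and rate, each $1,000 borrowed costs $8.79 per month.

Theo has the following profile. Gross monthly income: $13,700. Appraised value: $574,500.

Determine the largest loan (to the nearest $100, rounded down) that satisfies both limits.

$218,200

Payment cap: 14% × $13,700 = $1,918/month.
At $8.79 per $1,000, that supports 1,918/8.79 × 1,000 ≈ $218,202 → $218,200.
LTV cap: 90% × $574,500 = $517,050 → $517,000.
Binding constraint: payment-to-income.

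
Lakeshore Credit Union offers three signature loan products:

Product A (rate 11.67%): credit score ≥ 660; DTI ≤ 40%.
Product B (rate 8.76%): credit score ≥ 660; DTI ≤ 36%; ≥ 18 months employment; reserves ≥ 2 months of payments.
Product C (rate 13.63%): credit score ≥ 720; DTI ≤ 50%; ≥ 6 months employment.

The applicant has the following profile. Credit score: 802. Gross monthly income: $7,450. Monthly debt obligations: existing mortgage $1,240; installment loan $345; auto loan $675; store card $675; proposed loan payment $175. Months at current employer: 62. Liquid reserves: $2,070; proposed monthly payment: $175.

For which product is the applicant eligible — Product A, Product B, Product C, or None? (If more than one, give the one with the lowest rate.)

Product C

Total debts = (1,240 + 345 + 675 + 675 + 175) = 3,110; DTI = 3,110/7,450 = 41.7%.
Reserves = 2,070/175 = 11.8 months.
Product A: score 802 ≥ 660; DTI 41.7% > 40% → does not qualify.
Product B: score 802 ≥ 660; DTI 41.7% > 36%; employment 62 ≥ 18 mo; reserves 11.8 ≥ 2 mo → does not qualify.
Product C: score 802 ≥ 720; DTI 41.7% ≤ 50%; employment 62 ≥ 6 mo → qualifies.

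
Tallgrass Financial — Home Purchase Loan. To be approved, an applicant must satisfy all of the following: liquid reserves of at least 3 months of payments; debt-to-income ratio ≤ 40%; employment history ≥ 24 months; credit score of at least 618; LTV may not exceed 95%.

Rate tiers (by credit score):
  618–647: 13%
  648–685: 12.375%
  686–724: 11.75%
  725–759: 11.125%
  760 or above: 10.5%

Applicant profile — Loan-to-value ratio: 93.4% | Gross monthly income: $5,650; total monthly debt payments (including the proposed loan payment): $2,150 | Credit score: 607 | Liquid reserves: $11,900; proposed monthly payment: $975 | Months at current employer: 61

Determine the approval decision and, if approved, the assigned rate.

Denied

Credit score 607 < 618 (below minimum)
Employment 61 ≥ 24 months
Reserves = 11,900/975 = 12.2 months ≥ 3
Debt-to-income = 2,150/5,650 = 38.1% — meets 40% limit
LTV 93.4% ≤ 95%
Not all requirements met → denied.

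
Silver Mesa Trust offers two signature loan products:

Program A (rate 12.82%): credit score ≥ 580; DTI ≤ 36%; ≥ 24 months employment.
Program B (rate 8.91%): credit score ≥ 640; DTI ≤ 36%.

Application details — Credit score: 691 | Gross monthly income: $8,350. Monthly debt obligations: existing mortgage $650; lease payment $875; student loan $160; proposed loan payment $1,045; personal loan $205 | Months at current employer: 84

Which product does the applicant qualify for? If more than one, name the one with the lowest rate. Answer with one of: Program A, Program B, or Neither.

Total debts = (650 + 875 + 160 + 1,045 + 205) = 2,935; DTI = 2,935/8,350 = 35.1%.
Program A: score 691 ≥ 580; DTI 35.1% ≤ 36%; employment 84 ≥ 24 mo → qualifies.
Program B: score 691 ≥ 640; DTI 35.1% ≤ 36% → qualifies.
Qualifying: Program A, Program B. Lowest rate is 8.91% → Program B.

Program B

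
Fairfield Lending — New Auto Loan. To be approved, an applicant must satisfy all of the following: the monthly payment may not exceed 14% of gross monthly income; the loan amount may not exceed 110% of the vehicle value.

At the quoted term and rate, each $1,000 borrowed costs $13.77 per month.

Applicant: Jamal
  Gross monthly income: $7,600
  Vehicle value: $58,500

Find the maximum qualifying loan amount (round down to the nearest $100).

Payment cap: 14% × $7,600 = $1,064/month.
At $13.77 per $1,000, that supports 1,064/13.77 × 1,000 ≈ $77,269 → $77,200.
LTV cap: 110% × $58,500 = $64,350 → $64,300.
Binding constraint: loan-to-value.

$64,300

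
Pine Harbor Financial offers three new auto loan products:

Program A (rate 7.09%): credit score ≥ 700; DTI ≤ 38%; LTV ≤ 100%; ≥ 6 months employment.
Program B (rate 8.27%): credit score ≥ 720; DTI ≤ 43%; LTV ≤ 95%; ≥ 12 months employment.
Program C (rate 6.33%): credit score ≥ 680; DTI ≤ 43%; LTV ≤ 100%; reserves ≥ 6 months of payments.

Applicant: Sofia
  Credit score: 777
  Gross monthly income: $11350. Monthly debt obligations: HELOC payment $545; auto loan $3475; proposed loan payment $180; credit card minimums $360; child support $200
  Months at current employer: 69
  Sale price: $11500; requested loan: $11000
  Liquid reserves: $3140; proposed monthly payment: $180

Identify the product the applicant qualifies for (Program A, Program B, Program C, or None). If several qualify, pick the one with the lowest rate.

Total debts = (545 + 3,475 + 180 + 360 + 200) = 4,760; DTI = 4,760/11,350 = 41.9%.
LTV = 11,000/11,500 = 95.7%.
Reserves = 3,140/180 = 17.4 months.
Program A: score 777 ≥ 700; DTI 41.9% > 38%; LTV 95.7% ≤ 100%; employment 69 ≥ 6 mo → does not qualify.
Program B: score 777 ≥ 720; DTI 41.9% ≤ 43%; LTV 95.7% > 95%; employment 69 ≥ 12 mo → does not qualify.
Program C: score 777 ≥ 680; DTI 41.9% ≤ 43%; LTV 95.7% ≤ 100%; reserves 17.4 ≥ 6 mo → qualifies.

Program C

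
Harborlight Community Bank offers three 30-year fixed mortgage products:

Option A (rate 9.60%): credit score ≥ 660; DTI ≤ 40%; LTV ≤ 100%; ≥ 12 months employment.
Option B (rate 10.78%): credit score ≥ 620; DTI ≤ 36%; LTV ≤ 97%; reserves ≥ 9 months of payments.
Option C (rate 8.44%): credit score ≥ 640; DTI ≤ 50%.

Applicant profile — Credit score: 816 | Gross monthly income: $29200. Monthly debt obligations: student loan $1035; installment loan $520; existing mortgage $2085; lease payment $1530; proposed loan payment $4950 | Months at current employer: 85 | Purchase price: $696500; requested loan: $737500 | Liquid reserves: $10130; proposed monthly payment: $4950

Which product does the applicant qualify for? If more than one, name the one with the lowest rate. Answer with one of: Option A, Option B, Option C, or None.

Total debts = (1,035 + 520 + 2,085 + 1,530 + 4,950) = 10,120; DTI = 10,120/29,200 = 34.7%.
LTV = 737,500/696,500 = 105.9%.
Reserves = 10,130/4,950 = 2.0 months.
Option A: score 816 ≥ 660; DTI 34.7% ≤ 40%; LTV 105.9% > 100%; employment 85 ≥ 12 mo → does not qualify.
Option B: score 816 ≥ 620; DTI 34.7% ≤ 36%; LTV 105.9% > 97%; reserves 2.0 < 9 mo → does not qualify.
Option C: score 816 ≥ 640; DTI 34.7% ≤ 50% → qualifies.

Option C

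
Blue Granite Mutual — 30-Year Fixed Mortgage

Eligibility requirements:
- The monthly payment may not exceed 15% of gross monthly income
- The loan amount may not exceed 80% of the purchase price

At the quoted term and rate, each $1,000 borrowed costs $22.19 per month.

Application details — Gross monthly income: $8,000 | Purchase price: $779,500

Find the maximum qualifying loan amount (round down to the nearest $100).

Payment cap: 15% × $8,000 = $1,200/month.
At $22.19 per $1,000, that supports 1,200/22.19 × 1,000 ≈ $54,078 → $54,000.
LTV cap: 80% × $779,500 = $623,600 → $623,600.
Binding constraint: payment-to-income.

$54,000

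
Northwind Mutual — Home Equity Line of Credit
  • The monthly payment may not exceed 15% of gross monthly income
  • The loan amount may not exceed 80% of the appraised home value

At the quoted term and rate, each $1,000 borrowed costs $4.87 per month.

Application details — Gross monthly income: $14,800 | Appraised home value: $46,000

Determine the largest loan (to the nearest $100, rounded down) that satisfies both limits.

Payment cap: 15% × $14,800 = $2,220/month.
At $4.87 per $1,000, that supports 2,220/4.87 × 1,000 ≈ $455,852 → $455,800.
LTV cap: 80% × $46,000 = $36,800 → $36,800.
Binding constraint: loan-to-value.

$36,800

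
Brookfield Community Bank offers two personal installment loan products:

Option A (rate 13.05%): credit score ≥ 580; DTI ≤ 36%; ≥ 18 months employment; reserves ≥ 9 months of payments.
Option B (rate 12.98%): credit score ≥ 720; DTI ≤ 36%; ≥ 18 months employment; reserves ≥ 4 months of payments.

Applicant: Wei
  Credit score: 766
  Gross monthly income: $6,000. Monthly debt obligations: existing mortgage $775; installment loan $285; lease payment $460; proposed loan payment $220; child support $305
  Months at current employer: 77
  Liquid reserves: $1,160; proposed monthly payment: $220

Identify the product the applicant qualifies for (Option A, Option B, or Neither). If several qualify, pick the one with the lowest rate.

Total debts = (775 + 285 + 460 + 220 + 305) = 2,045; DTI = 2,045/6,000 = 34.1%.
Reserves = 1,160/220 = 5.3 months.
Option A: score 766 ≥ 580; DTI 34.1% ≤ 36%; employment 77 ≥ 18 mo; reserves 5.3 < 9 mo → does not qualify.
Option B: score 766 ≥ 720; DTI 34.1% ≤ 36%; employment 77 ≥ 18 mo; reserves 5.3 ≥ 4 mo → qualifies.

Option B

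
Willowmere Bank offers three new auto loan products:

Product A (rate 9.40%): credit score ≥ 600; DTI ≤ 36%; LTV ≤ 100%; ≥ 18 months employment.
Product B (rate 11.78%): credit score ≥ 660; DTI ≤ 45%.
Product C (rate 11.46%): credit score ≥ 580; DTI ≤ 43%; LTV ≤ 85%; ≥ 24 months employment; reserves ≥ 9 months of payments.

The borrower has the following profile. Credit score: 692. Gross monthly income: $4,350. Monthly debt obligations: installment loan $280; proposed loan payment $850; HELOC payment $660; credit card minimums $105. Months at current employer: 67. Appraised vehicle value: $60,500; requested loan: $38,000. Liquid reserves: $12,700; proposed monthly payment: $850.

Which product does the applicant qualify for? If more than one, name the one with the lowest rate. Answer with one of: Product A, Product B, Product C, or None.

Product B

Total debts = (280 + 850 + 660 + 105) = 1,895; DTI = 1,895/4,350 = 43.6%.
LTV = 38,000/60,500 = 62.8%.
Reserves = 12,700/850 = 14.9 months.
Product A: score 692 ≥ 600; DTI 43.6% > 36%; LTV 62.8% ≤ 100%; employment 67 ≥ 18 mo → does not qualify.
Product B: score 692 ≥ 660; DTI 43.6% ≤ 45% → qualifies.
Product C: score 692 ≥ 580; DTI 43.6% > 43%; LTV 62.8% ≤ 85%; employment 67 ≥ 24 mo; reserves 14.9 ≥ 9 mo → does not qualify.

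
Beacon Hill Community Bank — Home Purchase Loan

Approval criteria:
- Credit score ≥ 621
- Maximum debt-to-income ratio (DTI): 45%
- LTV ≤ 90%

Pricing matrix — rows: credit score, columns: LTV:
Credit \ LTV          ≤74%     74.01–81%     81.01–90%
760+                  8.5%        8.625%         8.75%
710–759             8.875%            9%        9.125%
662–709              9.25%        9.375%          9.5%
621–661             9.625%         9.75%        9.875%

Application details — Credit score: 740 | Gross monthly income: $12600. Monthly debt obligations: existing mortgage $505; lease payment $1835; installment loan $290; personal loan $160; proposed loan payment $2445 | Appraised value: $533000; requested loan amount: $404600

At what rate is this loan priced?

9%

Credit score 740 ≥ 621; Total monthly debts = (505 + 1,835 + 290 + 160 + 2,445) = 5,235. DTI = 5,235/12,600 = 41.5% ≤ 45%
Loan-to-value = 404,600/533,000 = 75.9% — pass (90% max)
Row: 740 falls in 710–759. Column: 75.9% falls in 74.01–81%. Rate = 9%.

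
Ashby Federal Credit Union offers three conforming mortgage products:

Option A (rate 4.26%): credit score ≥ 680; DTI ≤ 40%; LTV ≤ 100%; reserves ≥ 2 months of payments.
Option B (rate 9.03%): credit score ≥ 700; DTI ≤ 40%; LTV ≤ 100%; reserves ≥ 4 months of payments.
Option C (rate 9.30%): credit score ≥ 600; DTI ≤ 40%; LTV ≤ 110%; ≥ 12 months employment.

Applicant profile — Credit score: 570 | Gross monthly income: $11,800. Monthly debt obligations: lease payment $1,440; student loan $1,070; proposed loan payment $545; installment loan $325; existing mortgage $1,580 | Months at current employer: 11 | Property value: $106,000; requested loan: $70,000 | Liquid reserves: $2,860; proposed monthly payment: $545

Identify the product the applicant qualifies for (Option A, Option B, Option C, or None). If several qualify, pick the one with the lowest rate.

None

Total debts = (1,440 + 1,070 + 545 + 325 + 1,580) = 4,960; DTI = 4,960/11,800 = 42%.
LTV = 70,000/106,000 = 66%.
Reserves = 2,860/545 = 5.2 months.
Option A: score 570 < 680; DTI 42% > 40%; LTV 66% ≤ 100%; reserves 5.2 ≥ 2 mo → does not qualify.
Option B: score 570 < 700; DTI 42% > 40%; LTV 66% ≤ 100%; reserves 5.2 ≥ 4 mo → does not qualify.
Option C: score 570 < 600; DTI 42% > 40%; LTV 66% ≤ 110%; employment 11 < 12 mo → does not qualify.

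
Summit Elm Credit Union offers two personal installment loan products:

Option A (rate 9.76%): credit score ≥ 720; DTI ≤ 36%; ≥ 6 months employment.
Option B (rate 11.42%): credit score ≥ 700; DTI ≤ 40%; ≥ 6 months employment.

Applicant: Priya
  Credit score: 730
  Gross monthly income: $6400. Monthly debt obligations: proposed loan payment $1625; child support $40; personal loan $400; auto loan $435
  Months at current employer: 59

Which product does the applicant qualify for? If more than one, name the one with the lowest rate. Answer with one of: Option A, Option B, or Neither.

Option B

Total debts = (1,625 + 40 + 400 + 435) = 2,500; DTI = 2,500/6,400 = 39.1%.
Option A: score 730 ≥ 720; DTI 39.1% > 36%; employment 59 ≥ 6 mo → does not qualify.
Option B: score 730 ≥ 700; DTI 39.1% ≤ 40%; employment 59 ≥ 6 mo → qualifies.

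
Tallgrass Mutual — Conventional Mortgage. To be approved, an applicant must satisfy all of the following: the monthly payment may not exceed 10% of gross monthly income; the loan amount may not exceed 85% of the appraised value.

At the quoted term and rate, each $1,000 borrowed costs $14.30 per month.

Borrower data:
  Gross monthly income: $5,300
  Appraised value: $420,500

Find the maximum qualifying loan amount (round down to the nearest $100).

Payment cap: 10% × $5,300 = $530/month.
At $14.30 per $1,000, that supports 530/14.30 × 1,000 ≈ $37,062 → $37,000.
LTV cap: 85% × $420,500 = $357,425 → $357,400.
Binding constraint: payment-to-income.

$37,000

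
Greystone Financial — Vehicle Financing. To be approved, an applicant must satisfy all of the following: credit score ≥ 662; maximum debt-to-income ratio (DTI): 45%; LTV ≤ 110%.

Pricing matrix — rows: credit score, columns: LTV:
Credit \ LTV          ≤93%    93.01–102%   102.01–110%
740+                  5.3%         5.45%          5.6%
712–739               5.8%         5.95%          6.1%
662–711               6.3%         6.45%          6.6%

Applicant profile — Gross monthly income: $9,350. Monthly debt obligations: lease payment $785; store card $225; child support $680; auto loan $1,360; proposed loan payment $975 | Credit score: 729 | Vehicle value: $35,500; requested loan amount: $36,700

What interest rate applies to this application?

6.1%

Credit score 729 ≥ 662; Total monthly debts = (785 + 225 + 680 + 1,360 + 975) = 4,025. Debt-to-income = 4,025/9,350 = 43% — meets 45% limit
LTV: 36,700 ÷ 35,500 = 103.4%, within 110% cap
Row: 729 falls in 712–739. Column: 103.4% falls in 102.01–110%. Rate = 6.1%.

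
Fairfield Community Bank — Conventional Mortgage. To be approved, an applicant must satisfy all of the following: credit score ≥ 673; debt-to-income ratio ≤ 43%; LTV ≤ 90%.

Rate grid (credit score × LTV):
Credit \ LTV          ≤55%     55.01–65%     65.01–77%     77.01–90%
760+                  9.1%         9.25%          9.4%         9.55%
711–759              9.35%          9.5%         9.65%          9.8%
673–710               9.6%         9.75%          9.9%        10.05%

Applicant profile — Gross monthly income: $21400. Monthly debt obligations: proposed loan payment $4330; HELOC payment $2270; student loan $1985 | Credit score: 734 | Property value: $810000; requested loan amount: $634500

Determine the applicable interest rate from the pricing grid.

9.8%

Credit score 734 ≥ 673; Total monthly debts = (4,330 + 2,270 + 1,985) = 8,585. DTI = 8,585/21,400 = 40.1% ≤ 43%
Loan-to-value = 634,500/810,000 = 78.3% — pass (90% max)
Credit 734 → row 711–759; LTV 78.3% → column 77.01–90%. Grid cell → 9.8%.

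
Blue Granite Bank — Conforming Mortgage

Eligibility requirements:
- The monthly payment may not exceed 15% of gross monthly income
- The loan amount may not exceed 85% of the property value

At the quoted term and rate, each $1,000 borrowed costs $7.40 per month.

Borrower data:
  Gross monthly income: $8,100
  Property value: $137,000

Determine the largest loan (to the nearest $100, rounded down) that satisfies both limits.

Payment cap: 15% × $8,100 = $1,215/month.
At $7.40 per $1,000, that supports 1,215/7.40 × 1,000 ≈ $164,189 → $164,100.
LTV cap: 85% × $137,000 = $116,450 → $116,400.
Binding constraint: loan-to-value.

$116,400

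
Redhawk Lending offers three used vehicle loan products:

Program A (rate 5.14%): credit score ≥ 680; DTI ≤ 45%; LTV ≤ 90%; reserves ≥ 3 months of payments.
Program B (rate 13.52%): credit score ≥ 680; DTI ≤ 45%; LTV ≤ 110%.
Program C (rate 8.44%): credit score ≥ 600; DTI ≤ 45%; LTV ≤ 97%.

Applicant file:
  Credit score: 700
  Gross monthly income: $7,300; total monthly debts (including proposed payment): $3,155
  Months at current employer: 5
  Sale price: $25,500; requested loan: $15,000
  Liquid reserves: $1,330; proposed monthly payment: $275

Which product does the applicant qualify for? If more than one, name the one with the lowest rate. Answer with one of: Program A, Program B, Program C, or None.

Program A

DTI = 3,155/7,300 = 43.2%.
LTV = 15,000/25,500 = 58.8%.
Reserves = 1,330/275 = 4.8 months.
Program A: score 700 ≥ 680; DTI 43.2% ≤ 45%; LTV 58.8% ≤ 90%; reserves 4.8 ≥ 3 mo → qualifies.
Program B: score 700 ≥ 680; DTI 43.2% ≤ 45%; LTV 58.8% ≤ 110% → qualifies.
Program C: score 700 ≥ 600; DTI 43.2% ≤ 45%; LTV 58.8% ≤ 97% → qualifies.
Qualifying: Program A, Program B, Program C. Lowest rate is 5.14% → Program A.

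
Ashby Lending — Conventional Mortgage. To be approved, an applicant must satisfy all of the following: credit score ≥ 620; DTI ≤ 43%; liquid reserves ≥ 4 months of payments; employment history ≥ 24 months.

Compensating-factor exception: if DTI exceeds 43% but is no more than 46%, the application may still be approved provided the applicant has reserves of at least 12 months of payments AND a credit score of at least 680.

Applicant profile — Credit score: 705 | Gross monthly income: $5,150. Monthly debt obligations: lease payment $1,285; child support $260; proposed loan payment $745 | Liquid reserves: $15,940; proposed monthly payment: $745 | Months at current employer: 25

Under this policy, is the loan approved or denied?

Credit score 705 ≥ 620 (meets base)
Total debts = (1,285 + 260 + 745) = 2,290. DTI = 2,290/5,150 = 44.5% > 43% — standard DTI limit exceeded.
Reserves: 15,940 ÷ 745 = 21.4 months (meets 4-month minimum)
Employment 25 ≥ 24 months
DTI 44.5% is within the 43%–46% exception band; checking compensating factors.
Reserves 21.4 ≥ 12 months; credit score 705 ≥ 680.
Both compensating conditions met → exception applies.

Approved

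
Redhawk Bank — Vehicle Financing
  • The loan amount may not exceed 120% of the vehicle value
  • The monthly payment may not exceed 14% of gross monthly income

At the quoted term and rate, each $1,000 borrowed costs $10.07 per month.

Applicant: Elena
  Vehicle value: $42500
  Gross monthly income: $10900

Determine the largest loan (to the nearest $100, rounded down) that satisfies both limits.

Payment cap: 14% × $10,900 = $1,526/month.
At $10.07 per $1,000, that supports 1,526/10.07 × 1,000 ≈ $151,539 → $151,500.
LTV cap: 120% × $42,500 = $51,000 → $51,000.
Binding constraint: loan-to-value.

$51,000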